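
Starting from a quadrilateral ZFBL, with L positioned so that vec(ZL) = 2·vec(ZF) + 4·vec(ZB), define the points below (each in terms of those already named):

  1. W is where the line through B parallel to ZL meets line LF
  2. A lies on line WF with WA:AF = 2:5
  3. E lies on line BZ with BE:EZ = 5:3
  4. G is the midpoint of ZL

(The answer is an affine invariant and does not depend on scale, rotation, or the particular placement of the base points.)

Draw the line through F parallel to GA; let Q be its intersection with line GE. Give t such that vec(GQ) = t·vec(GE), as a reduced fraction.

t = -240/61

Choose coordinates Z = (0, 0), F = (1, 0), B = (0, 1), L = (2, 4).
1. W is where the line through B parallel to ZL meets line LF ⇒ W = (5/2, 6)
2. A lies on line WF with WA:AF = 2:5 ⇒ A = (29/14, 30/7)
3. E lies on line BZ with BE:EZ = 5:3 ⇒ E = (0, 3/8)
4. G is the midpoint of ZL ⇒ G = (1, 2)
through F parallel to GA: direction (15/14, 16/7); meets GE at Q = (301/61, 512/61)
Q = G + t·(E−G) with t = -240/61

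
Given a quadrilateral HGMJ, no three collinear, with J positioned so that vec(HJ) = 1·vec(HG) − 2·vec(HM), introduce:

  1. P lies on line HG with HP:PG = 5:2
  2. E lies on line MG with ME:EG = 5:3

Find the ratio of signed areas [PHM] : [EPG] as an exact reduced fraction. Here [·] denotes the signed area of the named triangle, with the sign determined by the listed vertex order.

[PHM]:[EPG] = -20/3

Assign H = (0, 0), G = (1, 0), M = (0, 1), J = (1, -2) — the answer is frame-independent, so this choice is without loss of generality.
1. P lies on line HG with HP:PG = 5:2 ⇒ P = (5/7, 0)
2. E lies on line MG with ME:EG = 5:3 ⇒ E = (5/8, 3/8)
2·[PHM] = -5/7, 2·[EPG] = 3/28
[PHM]:[EPG] = -5/7:3/28 = -20/3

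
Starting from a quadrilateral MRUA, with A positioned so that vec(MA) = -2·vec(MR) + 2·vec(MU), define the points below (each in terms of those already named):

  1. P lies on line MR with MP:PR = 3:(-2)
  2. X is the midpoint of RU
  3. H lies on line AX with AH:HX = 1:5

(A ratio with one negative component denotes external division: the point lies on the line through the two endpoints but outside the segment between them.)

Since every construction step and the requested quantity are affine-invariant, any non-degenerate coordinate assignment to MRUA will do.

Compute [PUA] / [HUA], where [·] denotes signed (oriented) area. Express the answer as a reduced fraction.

[PUA]:[HUA] = -12

Assign M = (0, 0), R = (1, 0), U = (0, 1), A = (-2, 2) — the answer is frame-independent, so this choice is without loss of generality.
1. P lies on line MR with MP:PR = 3:(-2) ⇒ P = (3, 0)
2. X is the midpoint of RU ⇒ X = (1/2, 1/2)
3. H lies on line AX with AH:HX = 1:5 ⇒ H = (-19/12, 7/4)
2·[PUA] = -1, 2·[HUA] = 1/12
[PUA]:[HUA] = -1:1/12 = -12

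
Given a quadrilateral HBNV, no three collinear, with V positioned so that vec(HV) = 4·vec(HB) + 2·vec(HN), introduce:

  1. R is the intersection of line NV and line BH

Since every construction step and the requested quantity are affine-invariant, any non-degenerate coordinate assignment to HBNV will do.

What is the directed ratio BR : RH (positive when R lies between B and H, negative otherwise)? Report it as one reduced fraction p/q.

BR:RH = -5/4

Set H = (0, 0), B = (1, 0), N = (0, 1), V = (4, 2); any affine frame gives the same invariant.
1. R is the intersection of line NV and line BH ⇒ R = (-4, 0)
R = B + t·(H−B) with t = 5, so BR:RH = t:(1−t) = 5:-4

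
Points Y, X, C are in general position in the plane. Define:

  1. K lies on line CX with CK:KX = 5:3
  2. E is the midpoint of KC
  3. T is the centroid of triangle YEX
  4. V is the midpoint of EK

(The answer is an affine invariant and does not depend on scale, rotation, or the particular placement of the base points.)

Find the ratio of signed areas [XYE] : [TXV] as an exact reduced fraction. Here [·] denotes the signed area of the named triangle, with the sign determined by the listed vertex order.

[XYE]:[TXV] = -66/17

Assign Y = (0, 0), X = (1, 0), C = (0, 1) — the answer is frame-independent, so this choice is without loss of generality.
1. K lies on line CX with CK:KX = 5:3 ⇒ K = (5/8, 3/8)
2. E is the midpoint of KC ⇒ E = (5/16, 11/16)
3. T is the centroid of triangle YEX ⇒ T = (7/16, 11/48)
4. V is the midpoint of EK ⇒ V = (15/32, 17/32)
2·[XYE] = -11/16, 2·[TXV] = 17/96
[XYE]:[TXV] = -11/16:17/96 = -66/17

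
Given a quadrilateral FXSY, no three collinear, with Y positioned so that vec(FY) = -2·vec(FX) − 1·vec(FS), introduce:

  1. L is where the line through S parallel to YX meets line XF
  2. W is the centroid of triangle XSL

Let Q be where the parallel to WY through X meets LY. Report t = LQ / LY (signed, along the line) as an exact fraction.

t = 2

Assign F = (0, 0), X = (1, 0), S = (0, 1), Y = (-2, -1) — the answer is frame-independent, so this choice is without loss of generality.
1. L is where the line through S parallel to YX meets line XF ⇒ L = (-3, 0)
2. W is the centroid of triangle XSL ⇒ W = (-2/3, 1/3)
through X parallel to WY: direction (-4/3, -4/3); meets LY at Q = (-1, -2)
Q = L + t·(Y−L) with t = 2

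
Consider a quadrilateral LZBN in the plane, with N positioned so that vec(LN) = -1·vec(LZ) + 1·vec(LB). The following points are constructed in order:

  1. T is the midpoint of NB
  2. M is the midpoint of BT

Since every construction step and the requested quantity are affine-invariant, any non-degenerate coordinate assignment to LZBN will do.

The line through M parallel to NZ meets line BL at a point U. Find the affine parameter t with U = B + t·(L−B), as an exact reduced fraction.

Choose coordinates L = (0, 0), Z = (1, 0), B = (0, 1), N = (-1, 1).
1. T is the midpoint of NB ⇒ T = (-1/2, 1)
2. M is the midpoint of BT ⇒ M = (-1/4, 1)
through M parallel to NZ: direction (2, -1); meets BL at U = (0, 7/8)
U = B + t·(L−B) with t = 1/8

t = 1/8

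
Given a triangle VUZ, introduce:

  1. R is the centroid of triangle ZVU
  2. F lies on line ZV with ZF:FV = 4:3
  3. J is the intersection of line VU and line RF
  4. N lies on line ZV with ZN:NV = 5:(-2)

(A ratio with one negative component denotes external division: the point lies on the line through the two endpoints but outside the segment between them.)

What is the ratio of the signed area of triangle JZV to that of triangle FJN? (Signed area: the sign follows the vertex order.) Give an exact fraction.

Set V = (0, 0), U = (1, 0), Z = (0, 1); any affine frame gives the same invariant.
1. R is the centroid of triangle ZVU ⇒ R = (1/3, 1/3)
2. F lies on line ZV with ZF:FV = 4:3 ⇒ F = (0, 3/7)
3. J is the intersection of line VU and line RF ⇒ J = (3/2, 0)
4. N lies on line ZV with ZN:NV = 5:(-2) ⇒ N = (0, -2/3)
2·[JZV] = 3/2, 2·[FJN] = -23/14
[JZV]:[FJN] = 3/2:-23/14 = -21/23

[JZV]:[FJN] = -21/23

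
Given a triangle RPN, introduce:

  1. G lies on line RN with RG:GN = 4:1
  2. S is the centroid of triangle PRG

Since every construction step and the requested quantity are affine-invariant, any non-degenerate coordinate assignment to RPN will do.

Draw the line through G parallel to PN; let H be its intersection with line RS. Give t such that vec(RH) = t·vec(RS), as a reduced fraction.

Work in coordinates with R = (0, 0), P = (1, 0), N = (0, 1).
1. G lies on line RN with RG:GN = 4:1 ⇒ G = (0, 4/5)
2. S is the centroid of triangle PRG ⇒ S = (1/3, 4/15)
through G parallel to PN: direction (-1, 1); meets RS at H = (4/9, 16/45)
H = R + t·(S−R) with t = 4/3

t = 4/3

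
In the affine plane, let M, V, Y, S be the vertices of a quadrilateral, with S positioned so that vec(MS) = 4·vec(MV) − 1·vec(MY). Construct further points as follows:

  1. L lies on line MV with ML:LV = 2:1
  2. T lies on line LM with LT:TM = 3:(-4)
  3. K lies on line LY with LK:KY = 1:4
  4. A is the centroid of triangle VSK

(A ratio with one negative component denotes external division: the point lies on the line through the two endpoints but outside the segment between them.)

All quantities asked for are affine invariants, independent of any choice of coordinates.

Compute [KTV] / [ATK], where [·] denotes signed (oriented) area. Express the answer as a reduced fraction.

Assign M = (0, 0), V = (1, 0), Y = (0, 1), S = (4, -1) — the answer is frame-independent, so this choice is without loss of generality.
1. L lies on line MV with ML:LV = 2:1 ⇒ L = (2/3, 0)
2. T lies on line LM with LT:TM = 3:(-4) ⇒ T = (8/3, 0)
3. K lies on line LY with LK:KY = 1:4 ⇒ K = (8/15, 1/5)
4. A is the centroid of triangle VSK ⇒ A = (83/45, -4/15)
2·[KTV] = -1/3, 2·[ATK] = 11/15
[KTV]:[ATK] = -1/3:11/15 = -5/11

[KTV]:[ATK] = -5/11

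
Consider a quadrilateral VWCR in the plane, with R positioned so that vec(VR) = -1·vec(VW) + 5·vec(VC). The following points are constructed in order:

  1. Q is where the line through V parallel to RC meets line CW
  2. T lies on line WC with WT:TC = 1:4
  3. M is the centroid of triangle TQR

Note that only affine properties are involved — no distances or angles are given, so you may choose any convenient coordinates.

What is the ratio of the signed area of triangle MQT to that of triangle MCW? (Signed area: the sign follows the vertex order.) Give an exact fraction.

[MQT]:[MCW] = 17/15

Choose coordinates V = (0, 0), W = (1, 0), C = (0, 1), R = (-1, 5).
1. Q is where the line through V parallel to RC meets line CW ⇒ Q = (-1/3, 4/3)
2. T lies on line WC with WT:TC = 1:4 ⇒ T = (4/5, 1/5)
3. M is the centroid of triangle TQR ⇒ M = (-8/45, 98/45)
2·[MQT] = 17/15, 2·[MCW] = 1
[MQT]:[MCW] = 17/15:1 = 17/15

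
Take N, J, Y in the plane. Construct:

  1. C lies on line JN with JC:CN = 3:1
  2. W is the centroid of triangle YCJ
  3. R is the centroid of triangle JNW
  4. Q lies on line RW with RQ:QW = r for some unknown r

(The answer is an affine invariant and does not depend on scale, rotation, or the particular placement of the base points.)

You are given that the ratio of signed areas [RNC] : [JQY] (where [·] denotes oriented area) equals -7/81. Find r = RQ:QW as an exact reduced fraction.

r = 4/3

Choose coordinates N = (0, 0), J = (1, 0), Y = (0, 1).
1. C lies on line JN with JC:CN = 3:1 ⇒ C = (1/4, 0)
2. W is the centroid of triangle YCJ ⇒ W = (5/12, 1/3)
3. R is the centroid of triangle JNW ⇒ R = (17/36, 1/9)
4. With RQ:QW = r, write λ = r/(r+1) so Q = R + λ·(W−R); Q is affine-linear in λ
Every point depending on Q is an affine combination of Q and λ-independent points, so each such coordinate is linear in λ; the λ² term in each signed area is a multiple of (W−R)×(W−R) = 0, so 2·[RNC] and 2·[JQY] are each linear in λ. Evaluating at λ=0 and λ=1:
  2·[RNC] = 1/36,   2·[JQY] = 1/6·λ − 5/12
So [RNC]:[JQY] = (1/36) / (1/6·λ − 5/12). Setting this equal to -7/81:
  1/36 = -7/81·(1/6·λ − 5/12)  ⇒  λ = 4/7
Then r = λ/(1−λ) = (4/7)/(3/7) = 4/3. Check: with r = 4/3, Q = (37/84, 5/21) and [RNC]:[JQY] = -7/81 as required.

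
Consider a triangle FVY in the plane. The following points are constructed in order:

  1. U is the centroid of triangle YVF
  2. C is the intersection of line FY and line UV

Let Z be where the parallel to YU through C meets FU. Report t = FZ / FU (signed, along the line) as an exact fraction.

t = 1/2

Work in coordinates with F = (0, 0), V = (1, 0), Y = (0, 1).
1. U is the centroid of triangle YVF ⇒ U = (1/3, 1/3)
2. C is the intersection of line FY and line UV ⇒ C = (0, 1/2)
through C parallel to YU: direction (1/3, -2/3); meets FU at Z = (1/6, 1/6)
Z = F + t·(U−F) with t = 1/2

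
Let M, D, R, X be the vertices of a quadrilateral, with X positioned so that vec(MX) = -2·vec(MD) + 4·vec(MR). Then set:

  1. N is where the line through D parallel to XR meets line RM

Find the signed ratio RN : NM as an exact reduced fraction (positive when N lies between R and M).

Assign M = (0, 0), D = (1, 0), R = (0, 1), X = (-2, 4) — the answer is frame-independent, so this choice is without loss of generality.
1. N is where the line through D parallel to XR meets line RM ⇒ N = (0, 3/2)
N = R + t·(M−R) with t = -1/2, so RN:NM = t:(1−t) = -1/2:3/2

RN:NM = -1/3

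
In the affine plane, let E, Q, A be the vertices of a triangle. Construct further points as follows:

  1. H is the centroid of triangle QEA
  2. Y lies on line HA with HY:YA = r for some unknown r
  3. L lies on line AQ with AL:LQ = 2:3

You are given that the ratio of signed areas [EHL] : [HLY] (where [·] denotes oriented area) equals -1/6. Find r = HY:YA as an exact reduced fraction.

r = -3/4

Work in coordinates with E = (0, 0), Q = (1, 0), A = (0, 1).
1. H is the centroid of triangle QEA ⇒ H = (1/3, 1/3)
2. With HY:YA = r, write λ = r/(r+1) so Y = H + λ·(A−H); Y is affine-linear in λ
3. L lies on line AQ with AL:LQ = 2:3 ⇒ L = (2/5, 3/5)
Every point depending on Y is an affine combination of Y and λ-independent points, so each such coordinate is linear in λ; the λ² term in each signed area is a multiple of (A−H)×(A−H) = 0, so 2·[EHL] and 2·[HLY] are each linear in λ. Evaluating at λ=0 and λ=1:
  2·[EHL] = 1/15,   2·[HLY] = 2/15·λ
So [EHL]:[HLY] = (1/15) / (2/15·λ). Setting this equal to -1/6:
  1/15 = -1/6·(2/15·λ)  ⇒  λ = -3
Then r = λ/(1−λ) = (-3)/(4) = -3/4. Check: with r = -3/4, Y = (4/3, -5/3) and [EHL]:[HLY] = -1/6 as required.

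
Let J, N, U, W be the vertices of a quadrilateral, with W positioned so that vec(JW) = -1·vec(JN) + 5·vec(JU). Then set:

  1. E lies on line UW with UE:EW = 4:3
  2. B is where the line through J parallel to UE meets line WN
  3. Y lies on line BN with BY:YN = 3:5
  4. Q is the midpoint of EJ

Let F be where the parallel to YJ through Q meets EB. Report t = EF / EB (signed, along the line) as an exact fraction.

t = -4/97

Set J = (0, 0), N = (1, 0), U = (0, 1), W = (-1, 5); any affine frame gives the same invariant.
1. E lies on line UW with UE:EW = 4:3 ⇒ E = (-4/7, 23/7)
2. B is where the line through J parallel to UE meets line WN ⇒ B = (-5/3, 20/3)
3. Y lies on line BN with BY:YN = 3:5 ⇒ Y = (-2/3, 25/6)
4. Q is the midpoint of EJ ⇒ Q = (-2/7, 23/14)
through Q parallel to YJ: direction (2/3, -25/6); meets EB at F = (-1072/2037, 6409/2037)
F = E + t·(B−E) with t = -4/97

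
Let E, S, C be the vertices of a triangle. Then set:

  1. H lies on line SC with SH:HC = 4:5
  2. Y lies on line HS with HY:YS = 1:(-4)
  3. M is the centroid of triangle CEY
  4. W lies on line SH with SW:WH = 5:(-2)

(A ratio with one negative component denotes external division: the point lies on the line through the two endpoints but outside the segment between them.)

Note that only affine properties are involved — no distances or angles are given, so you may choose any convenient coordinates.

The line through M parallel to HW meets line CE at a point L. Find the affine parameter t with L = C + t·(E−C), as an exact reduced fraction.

Set E = (0, 0), S = (1, 0), C = (0, 1); any affine frame gives the same invariant.
1. H lies on line SC with SH:HC = 4:5 ⇒ H = (5/9, 4/9)
2. Y lies on line HS with HY:YS = 1:(-4) ⇒ Y = (11/27, 16/27)
3. M is the centroid of triangle CEY ⇒ M = (11/81, 43/81)
4. W lies on line SH with SW:WH = 5:(-2) ⇒ W = (7/27, 20/27)
through M parallel to HW: direction (-8/27, 8/27); meets CE at L = (0, 2/3)
L = C + t·(E−C) with t = 1/3

t = 1/3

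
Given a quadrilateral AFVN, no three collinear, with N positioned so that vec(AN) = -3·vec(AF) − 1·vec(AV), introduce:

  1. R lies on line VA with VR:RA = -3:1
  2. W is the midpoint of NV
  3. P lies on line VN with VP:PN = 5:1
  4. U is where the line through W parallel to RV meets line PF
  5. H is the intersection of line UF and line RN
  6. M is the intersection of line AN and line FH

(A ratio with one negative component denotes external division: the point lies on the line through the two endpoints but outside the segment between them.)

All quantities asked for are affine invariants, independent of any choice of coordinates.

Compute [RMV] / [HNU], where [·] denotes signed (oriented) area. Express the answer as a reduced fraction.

[RMV]:[HNU] = -84/115

Set A = (0, 0), F = (1, 0), V = (0, 1), N = (-3, -1); any affine frame gives the same invariant.
1. R lies on line VA with VR:RA = -3:1 ⇒ R = (0, -1/2)
2. W is the midpoint of NV ⇒ W = (-3/2, 0)
3. P lies on line VN with VP:PN = 5:1 ⇒ P = (-5/2, -2/3)
4. U is where the line through W parallel to RV meets line PF ⇒ U = (-3/2, -10/21)
5. H is the intersection of line UF and line RN ⇒ H = (-13, -8/3)
6. M is the intersection of line AN and line FH ⇒ M = (-4/3, -4/9)
2·[RMV] = -2, 2·[HNU] = 115/42
[RMV]:[HNU] = -2:115/42 = -84/115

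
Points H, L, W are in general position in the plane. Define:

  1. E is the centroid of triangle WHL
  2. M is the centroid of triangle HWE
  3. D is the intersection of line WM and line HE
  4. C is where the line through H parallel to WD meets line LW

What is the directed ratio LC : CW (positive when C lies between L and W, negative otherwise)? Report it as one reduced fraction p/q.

LC:CW = -5

Choose coordinates H = (0, 0), L = (1, 0), W = (0, 1).
1. E is the centroid of triangle WHL ⇒ E = (1/3, 1/3)
2. M is the centroid of triangle HWE ⇒ M = (1/9, 4/9)
3. D is the intersection of line WM and line HE ⇒ D = (1/6, 1/6)
4. C is where the line through H parallel to WD meets line LW ⇒ C = (-1/4, 5/4)
C = L + t·(W−L) with t = 5/4, so LC:CW = t:(1−t) = 5/4:-1/4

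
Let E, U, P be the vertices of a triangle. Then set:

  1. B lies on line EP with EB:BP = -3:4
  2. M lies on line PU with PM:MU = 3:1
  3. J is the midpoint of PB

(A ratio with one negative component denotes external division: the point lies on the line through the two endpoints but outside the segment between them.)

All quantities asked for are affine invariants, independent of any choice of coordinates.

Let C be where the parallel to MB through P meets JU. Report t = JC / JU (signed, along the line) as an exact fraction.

t = -3/5

Work in coordinates with E = (0, 0), U = (1, 0), P = (0, 1).
1. B lies on line EP with EB:BP = -3:4 ⇒ B = (0, -3)
2. M lies on line PU with PM:MU = 3:1 ⇒ M = (3/4, 1/4)
3. J is the midpoint of PB ⇒ J = (0, -1)
through P parallel to MB: direction (-3/4, -13/4); meets JU at C = (-3/5, -8/5)
C = J + t·(U−J) with t = -3/5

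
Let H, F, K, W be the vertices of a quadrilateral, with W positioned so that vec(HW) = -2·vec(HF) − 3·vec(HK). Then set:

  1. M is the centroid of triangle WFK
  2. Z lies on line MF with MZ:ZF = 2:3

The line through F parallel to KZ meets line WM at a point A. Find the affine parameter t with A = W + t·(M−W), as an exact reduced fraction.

t = 12/7

Set H = (0, 0), F = (1, 0), K = (0, 1), W = (-2, -3); any affine frame gives the same invariant.
1. M is the centroid of triangle WFK ⇒ M = (-1/3, -2/3)
2. Z lies on line MF with MZ:ZF = 2:3 ⇒ Z = (1/5, -2/5)
through F parallel to KZ: direction (1/5, -7/5); meets WM at A = (6/7, 1)
A = W + t·(M−W) with t = 12/7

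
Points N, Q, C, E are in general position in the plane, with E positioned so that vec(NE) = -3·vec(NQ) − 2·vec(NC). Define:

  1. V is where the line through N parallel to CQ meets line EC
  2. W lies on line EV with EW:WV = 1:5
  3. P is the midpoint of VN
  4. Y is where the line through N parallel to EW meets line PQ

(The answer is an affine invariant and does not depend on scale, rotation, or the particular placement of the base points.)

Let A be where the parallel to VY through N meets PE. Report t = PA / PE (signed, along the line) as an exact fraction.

t = 1/29

Choose coordinates N = (0, 0), Q = (1, 0), C = (0, 1), E = (-3, -2).
1. V is where the line through N parallel to CQ meets line EC ⇒ V = (-1/2, 1/2)
2. W lies on line EV with EW:WV = 1:5 ⇒ W = (-31/12, -19/12)
3. P is the midpoint of VN ⇒ P = (-1/4, 1/4)
4. Y is where the line through N parallel to EW meets line PQ ⇒ Y = (1/6, 1/6)
through N parallel to VY: direction (2/3, -1/3); meets PE at A = (-10/29, 5/29)
A = P + t·(E−P) with t = 1/29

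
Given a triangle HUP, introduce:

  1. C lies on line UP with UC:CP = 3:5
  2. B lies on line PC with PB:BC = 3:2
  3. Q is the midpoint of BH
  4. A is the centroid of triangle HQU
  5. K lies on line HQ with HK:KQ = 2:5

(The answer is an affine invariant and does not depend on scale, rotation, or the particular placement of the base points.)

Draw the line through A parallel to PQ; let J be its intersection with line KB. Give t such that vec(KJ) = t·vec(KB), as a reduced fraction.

Work in coordinates with H = (0, 0), U = (1, 0), P = (0, 1).
1. C lies on line UP with UC:CP = 3:5 ⇒ C = (5/8, 3/8)
2. B lies on line PC with PB:BC = 3:2 ⇒ B = (3/8, 5/8)
3. Q is the midpoint of BH ⇒ Q = (3/16, 5/16)
4. A is the centroid of triangle HQU ⇒ A = (19/48, 5/48)
5. K lies on line HQ with HK:KQ = 2:5 ⇒ K = (3/56, 5/56)
through A parallel to PQ: direction (3/16, -11/16); meets KB at J = (7/24, 35/72)
J = K + t·(B−K) with t = 20/27

t = 20/27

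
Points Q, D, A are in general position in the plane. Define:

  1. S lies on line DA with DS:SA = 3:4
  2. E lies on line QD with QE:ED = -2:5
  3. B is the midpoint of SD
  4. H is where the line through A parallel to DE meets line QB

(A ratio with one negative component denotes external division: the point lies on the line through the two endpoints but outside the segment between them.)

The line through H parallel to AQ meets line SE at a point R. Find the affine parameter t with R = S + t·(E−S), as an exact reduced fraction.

t = -5/2

Assign Q = (0, 0), D = (1, 0), A = (0, 1) — the answer is frame-independent, so this choice is without loss of generality.
1. S lies on line DA with DS:SA = 3:4 ⇒ S = (4/7, 3/7)
2. E lies on line QD with QE:ED = -2:5 ⇒ E = (-2/3, 0)
3. B is the midpoint of SD ⇒ B = (11/14, 3/14)
4. H is where the line through A parallel to DE meets line QB ⇒ H = (11/3, 1)
through H parallel to AQ: direction (0, -1); meets SE at R = (11/3, 3/2)
R = S + t·(E−S) with t = -5/2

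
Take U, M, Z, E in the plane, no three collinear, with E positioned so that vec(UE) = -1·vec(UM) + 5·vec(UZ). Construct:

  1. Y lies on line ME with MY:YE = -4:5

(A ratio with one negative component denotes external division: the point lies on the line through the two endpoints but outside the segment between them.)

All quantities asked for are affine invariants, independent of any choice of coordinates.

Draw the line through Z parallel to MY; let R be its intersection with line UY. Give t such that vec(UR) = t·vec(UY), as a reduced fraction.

t = 2/5

Set U = (0, 0), M = (1, 0), Z = (0, 1), E = (-1, 5); any affine frame gives the same invariant.
1. Y lies on line ME with MY:YE = -4:5 ⇒ Y = (9, -20)
through Z parallel to MY: direction (8, -20); meets UY at R = (18/5, -8)
R = U + t·(Y−U) with t = 2/5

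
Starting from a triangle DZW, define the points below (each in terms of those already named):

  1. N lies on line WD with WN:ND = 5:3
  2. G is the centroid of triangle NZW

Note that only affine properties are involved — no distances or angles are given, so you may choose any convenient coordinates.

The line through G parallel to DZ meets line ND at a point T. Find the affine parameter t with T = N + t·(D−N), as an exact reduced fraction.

t = -2/9

Work in coordinates with D = (0, 0), Z = (1, 0), W = (0, 1).
1. N lies on line WD with WN:ND = 5:3 ⇒ N = (0, 3/8)
2. G is the centroid of triangle NZW ⇒ G = (1/3, 11/24)
through G parallel to DZ: direction (1, 0); meets ND at T = (0, 11/24)
T = N + t·(D−N) with t = -2/9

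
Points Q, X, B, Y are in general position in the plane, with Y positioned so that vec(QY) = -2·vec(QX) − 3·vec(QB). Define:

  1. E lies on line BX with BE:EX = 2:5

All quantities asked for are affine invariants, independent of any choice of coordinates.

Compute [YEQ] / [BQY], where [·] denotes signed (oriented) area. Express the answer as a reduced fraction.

[YEQ]:[BQY] = 2/7

Work in coordinates with Q = (0, 0), X = (1, 0), B = (0, 1), Y = (-2, -3).
1. E lies on line BX with BE:EX = 2:5 ⇒ E = (2/7, 5/7)
2·[YEQ] = -4/7, 2·[BQY] = -2
[YEQ]:[BQY] = -4/7:-2 = 2/7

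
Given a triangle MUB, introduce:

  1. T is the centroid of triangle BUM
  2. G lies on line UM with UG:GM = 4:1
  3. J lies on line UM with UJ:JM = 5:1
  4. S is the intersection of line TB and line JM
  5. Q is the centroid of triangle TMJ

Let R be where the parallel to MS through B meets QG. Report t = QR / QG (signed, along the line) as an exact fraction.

Choose coordinates M = (0, 0), U = (1, 0), B = (0, 1).
1. T is the centroid of triangle BUM ⇒ T = (1/3, 1/3)
2. G lies on line UM with UG:GM = 4:1 ⇒ G = (1/5, 0)
3. J lies on line UM with UJ:JM = 5:1 ⇒ J = (1/6, 0)
4. S is the intersection of line TB and line JM ⇒ S = (1/2, 0)
5. Q is the centroid of triangle TMJ ⇒ Q = (1/6, 1/9)
through B parallel to MS: direction (1/2, 0); meets QG at R = (-1/10, 1)
R = Q + t·(G−Q) with t = -8

t = -8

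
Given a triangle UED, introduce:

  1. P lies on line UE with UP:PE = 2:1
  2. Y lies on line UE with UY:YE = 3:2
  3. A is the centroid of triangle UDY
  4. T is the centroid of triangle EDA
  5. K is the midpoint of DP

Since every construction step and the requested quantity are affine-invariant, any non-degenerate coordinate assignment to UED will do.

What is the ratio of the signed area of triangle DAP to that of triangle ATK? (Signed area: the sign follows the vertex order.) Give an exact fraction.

Assign U = (0, 0), E = (1, 0), D = (0, 1) — the answer is frame-independent, so this choice is without loss of generality.
1. P lies on line UE with UP:PE = 2:1 ⇒ P = (2/3, 0)
2. Y lies on line UE with UY:YE = 3:2 ⇒ Y = (3/5, 0)
3. A is the centroid of triangle UDY ⇒ A = (1/5, 1/3)
4. T is the centroid of triangle EDA ⇒ T = (2/5, 4/9)
5. K is the midpoint of DP ⇒ K = (1/3, 1/2)
2·[DAP] = 11/45, 2·[ATK] = 1/54
[DAP]:[ATK] = 11/45:1/54 = 66/5

[DAP]:[ATK] = 66/5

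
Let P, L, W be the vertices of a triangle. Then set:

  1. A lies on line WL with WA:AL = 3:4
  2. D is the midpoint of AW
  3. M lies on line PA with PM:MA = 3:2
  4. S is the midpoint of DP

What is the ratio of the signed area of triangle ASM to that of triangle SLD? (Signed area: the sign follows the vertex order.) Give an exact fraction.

[ASM]:[SLD] = 6/55

Set P = (0, 0), L = (1, 0), W = (0, 1); any affine frame gives the same invariant.
1. A lies on line WL with WA:AL = 3:4 ⇒ A = (3/7, 4/7)
2. D is the midpoint of AW ⇒ D = (3/14, 11/14)
3. M lies on line PA with PM:MA = 3:2 ⇒ M = (9/35, 12/35)
4. S is the midpoint of DP ⇒ S = (3/28, 11/28)
2·[ASM] = 3/70, 2·[SLD] = 11/28
[ASM]:[SLD] = 3/70:11/28 = 6/55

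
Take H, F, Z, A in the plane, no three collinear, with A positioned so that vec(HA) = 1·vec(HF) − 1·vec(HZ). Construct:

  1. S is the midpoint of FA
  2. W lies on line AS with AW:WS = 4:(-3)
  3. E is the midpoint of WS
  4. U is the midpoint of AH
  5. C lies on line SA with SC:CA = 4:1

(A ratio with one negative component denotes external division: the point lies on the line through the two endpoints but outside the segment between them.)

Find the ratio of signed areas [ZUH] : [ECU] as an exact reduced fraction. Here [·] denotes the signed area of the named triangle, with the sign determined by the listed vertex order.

Set H = (0, 0), F = (1, 0), Z = (0, 1), A = (1, -1); any affine frame gives the same invariant.
1. S is the midpoint of FA ⇒ S = (1, -1/2)
2. W lies on line AS with AW:WS = 4:(-3) ⇒ W = (1, 1)
3. E is the midpoint of WS ⇒ E = (1, 1/4)
4. U is the midpoint of AH ⇒ U = (1/2, -1/2)
5. C lies on line SA with SC:CA = 4:1 ⇒ C = (1, -9/10)
2·[ZUH] = -1/2, 2·[ECU] = -23/40
[ZUH]:[ECU] = -1/2:-23/40 = 20/23

[ZUH]:[ECU] = 20/23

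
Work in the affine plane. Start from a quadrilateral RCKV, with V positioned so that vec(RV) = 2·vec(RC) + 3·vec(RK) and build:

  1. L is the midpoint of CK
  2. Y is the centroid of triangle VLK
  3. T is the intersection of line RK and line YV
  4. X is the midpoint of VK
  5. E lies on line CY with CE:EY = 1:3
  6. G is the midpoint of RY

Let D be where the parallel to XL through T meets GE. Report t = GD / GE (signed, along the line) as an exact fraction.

Assign R = (0, 0), C = (1, 0), K = (0, 1), V = (2, 3) — the answer is frame-independent, so this choice is without loss of generality.
1. L is the midpoint of CK ⇒ L = (1/2, 1/2)
2. Y is the centroid of triangle VLK ⇒ Y = (5/6, 3/2)
3. T is the intersection of line RK and line YV ⇒ T = (0, 3/7)
4. X is the midpoint of VK ⇒ X = (1, 2)
5. E lies on line CY with CE:EY = 1:3 ⇒ E = (23/24, 3/8)
6. G is the midpoint of RY ⇒ G = (5/12, 3/4)
through T parallel to XL: direction (-1/2, -3/2); meets GE at D = (37/224, 207/224)
D = G + t·(E−G) with t = -13/28

t = -13/28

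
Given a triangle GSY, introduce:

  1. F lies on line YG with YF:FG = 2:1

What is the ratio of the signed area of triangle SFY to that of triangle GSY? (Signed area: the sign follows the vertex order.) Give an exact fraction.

[SFY]:[GSY] = -2/3

Choose coordinates G = (0, 0), S = (1, 0), Y = (0, 1).
1. F lies on line YG with YF:FG = 2:1 ⇒ F = (0, 1/3)
2·[SFY] = -2/3, 2·[GSY] = 1
[SFY]:[GSY] = -2/3:1 = -2/3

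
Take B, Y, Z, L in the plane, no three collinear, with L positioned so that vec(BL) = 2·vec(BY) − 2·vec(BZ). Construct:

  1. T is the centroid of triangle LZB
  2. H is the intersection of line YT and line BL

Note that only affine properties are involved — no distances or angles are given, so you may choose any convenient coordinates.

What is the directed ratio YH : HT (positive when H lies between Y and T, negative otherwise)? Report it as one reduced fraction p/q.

Work in coordinates with B = (0, 0), Y = (1, 0), Z = (0, 1), L = (2, -2).
1. T is the centroid of triangle LZB ⇒ T = (2/3, -1/3)
2. H is the intersection of line YT and line BL ⇒ H = (1/2, -1/2)
H = Y + t·(T−Y) with t = 3/2, so YH:HT = t:(1−t) = 3/2:-1/2

YH:HT = -3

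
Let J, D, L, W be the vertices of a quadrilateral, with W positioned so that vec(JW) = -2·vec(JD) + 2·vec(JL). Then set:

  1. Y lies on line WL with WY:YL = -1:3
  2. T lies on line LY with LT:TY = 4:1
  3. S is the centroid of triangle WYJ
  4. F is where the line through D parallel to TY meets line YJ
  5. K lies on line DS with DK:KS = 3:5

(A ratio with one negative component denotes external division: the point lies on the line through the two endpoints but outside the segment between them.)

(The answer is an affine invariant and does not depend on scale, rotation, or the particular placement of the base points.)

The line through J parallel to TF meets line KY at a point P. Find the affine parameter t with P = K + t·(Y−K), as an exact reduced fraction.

t = 27/59

Set J = (0, 0), D = (1, 0), L = (0, 1), W = (-2, 2); any affine frame gives the same invariant.
1. Y lies on line WL with WY:YL = -1:3 ⇒ Y = (-3, 5/2)
2. T lies on line LY with LT:TY = 4:1 ⇒ T = (-12/5, 11/5)
3. S is the centroid of triangle WYJ ⇒ S = (-5/3, 3/2)
4. F is where the line through D parallel to TY meets line YJ ⇒ F = (-3/2, 5/4)
5. K lies on line DS with DK:KS = 3:5 ⇒ K = (0, 9/16)
through J parallel to TF: direction (9/10, -19/20); meets KY at P = (-81/59, 171/118)
P = K + t·(Y−K) with t = 27/59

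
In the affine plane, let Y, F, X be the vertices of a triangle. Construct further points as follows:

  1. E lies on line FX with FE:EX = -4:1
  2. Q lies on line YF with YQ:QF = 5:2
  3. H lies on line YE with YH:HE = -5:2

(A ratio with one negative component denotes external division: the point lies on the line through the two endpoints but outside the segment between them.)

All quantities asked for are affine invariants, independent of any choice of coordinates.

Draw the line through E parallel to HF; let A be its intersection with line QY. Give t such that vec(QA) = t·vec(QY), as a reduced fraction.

t = 4/25

Choose coordinates Y = (0, 0), F = (1, 0), X = (0, 1).
1. E lies on line FX with FE:EX = -4:1 ⇒ E = (-1/3, 4/3)
2. Q lies on line YF with YQ:QF = 5:2 ⇒ Q = (5/7, 0)
3. H lies on line YE with YH:HE = -5:2 ⇒ H = (-5/9, 20/9)
through E parallel to HF: direction (14/9, -20/9); meets QY at A = (3/5, 0)
A = Q + t·(Y−Q) with t = 4/25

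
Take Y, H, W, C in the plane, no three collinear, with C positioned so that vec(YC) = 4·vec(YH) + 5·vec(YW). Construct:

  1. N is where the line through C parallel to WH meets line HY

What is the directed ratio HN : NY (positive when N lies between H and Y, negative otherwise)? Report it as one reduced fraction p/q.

HN:NY = -8/9

Assign Y = (0, 0), H = (1, 0), W = (0, 1), C = (4, 5) — the answer is frame-independent, so this choice is without loss of generality.
1. N is where the line through C parallel to WH meets line HY ⇒ N = (9, 0)
N = H + t·(Y−H) with t = -8, so HN:NY = t:(1−t) = -8:9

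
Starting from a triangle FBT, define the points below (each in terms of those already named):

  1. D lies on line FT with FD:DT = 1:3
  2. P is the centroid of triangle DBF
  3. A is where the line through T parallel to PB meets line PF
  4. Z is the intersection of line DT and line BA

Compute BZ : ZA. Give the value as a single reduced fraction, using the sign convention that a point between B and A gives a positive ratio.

BZ:ZA = -3/8

Work in coordinates with F = (0, 0), B = (1, 0), T = (0, 1).
1. D lies on line FT with FD:DT = 1:3 ⇒ D = (0, 1/4)
2. P is the centroid of triangle DBF ⇒ P = (1/3, 1/12)
3. A is where the line through T parallel to PB meets line PF ⇒ A = (8/3, 2/3)
4. Z is the intersection of line DT and line BA ⇒ Z = (0, -2/5)
Z = B + t·(A−B) with t = -3/5, so BZ:ZA = t:(1−t) = -3/5:8/5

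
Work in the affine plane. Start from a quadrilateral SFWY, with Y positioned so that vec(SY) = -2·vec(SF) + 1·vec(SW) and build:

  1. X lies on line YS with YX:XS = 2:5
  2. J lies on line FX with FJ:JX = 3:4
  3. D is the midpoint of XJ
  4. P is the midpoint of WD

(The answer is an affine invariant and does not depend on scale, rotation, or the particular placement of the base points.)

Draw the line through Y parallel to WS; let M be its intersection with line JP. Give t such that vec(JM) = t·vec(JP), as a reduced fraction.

t = 6

Set S = (0, 0), F = (1, 0), W = (0, 1), Y = (-2, 1); any affine frame gives the same invariant.
1. X lies on line YS with YX:XS = 2:5 ⇒ X = (-10/7, 5/7)
2. J lies on line FX with FJ:JX = 3:4 ⇒ J = (-2/49, 15/49)
3. D is the midpoint of XJ ⇒ D = (-36/49, 25/49)
4. P is the midpoint of WD ⇒ P = (-18/49, 37/49)
through Y parallel to WS: direction (0, -1); meets JP at M = (-2, 3)
M = J + t·(P−J) with t = 6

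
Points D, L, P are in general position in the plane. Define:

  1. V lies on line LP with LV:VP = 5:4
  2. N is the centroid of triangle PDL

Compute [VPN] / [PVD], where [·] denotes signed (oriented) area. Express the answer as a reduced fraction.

[VPN]:[PVD] = -1/3

Choose coordinates D = (0, 0), L = (1, 0), P = (0, 1).
1. V lies on line LP with LV:VP = 5:4 ⇒ V = (4/9, 5/9)
2. N is the centroid of triangle PDL ⇒ N = (1/3, 1/3)
2·[VPN] = 4/27, 2·[PVD] = -4/9
[VPN]:[PVD] = 4/27:-4/9 = -1/3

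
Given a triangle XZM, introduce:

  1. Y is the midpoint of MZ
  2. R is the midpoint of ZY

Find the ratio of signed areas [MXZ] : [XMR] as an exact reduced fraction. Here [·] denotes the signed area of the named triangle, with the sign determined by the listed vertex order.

[MXZ]:[XMR] = -4/3

Set X = (0, 0), Z = (1, 0), M = (0, 1); any affine frame gives the same invariant.
1. Y is the midpoint of MZ ⇒ Y = (1/2, 1/2)
2. R is the midpoint of ZY ⇒ R = (3/4, 1/4)
2·[MXZ] = 1, 2·[XMR] = -3/4
[MXZ]:[XMR] = 1:-3/4 = -4/3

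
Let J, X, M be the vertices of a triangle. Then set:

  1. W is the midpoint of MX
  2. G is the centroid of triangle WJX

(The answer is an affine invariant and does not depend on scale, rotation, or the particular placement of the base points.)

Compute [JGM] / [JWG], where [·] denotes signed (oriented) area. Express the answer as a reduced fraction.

Assign J = (0, 0), X = (1, 0), M = (0, 1) — the answer is frame-independent, so this choice is without loss of generality.
1. W is the midpoint of MX ⇒ W = (1/2, 1/2)
2. G is the centroid of triangle WJX ⇒ G = (1/2, 1/6)
2·[JGM] = 1/2, 2·[JWG] = -1/6
[JGM]:[JWG] = 1/2:-1/6 = -3

[JGM]:[JWG] = -3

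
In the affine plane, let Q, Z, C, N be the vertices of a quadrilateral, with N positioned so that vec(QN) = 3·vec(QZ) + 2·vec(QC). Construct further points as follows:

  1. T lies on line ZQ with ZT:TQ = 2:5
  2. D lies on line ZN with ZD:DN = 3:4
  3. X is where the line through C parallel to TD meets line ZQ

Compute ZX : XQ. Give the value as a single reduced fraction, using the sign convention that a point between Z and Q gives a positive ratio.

ZX:XQ = -7/4

Choose coordinates Q = (0, 0), Z = (1, 0), C = (0, 1), N = (3, 2).
1. T lies on line ZQ with ZT:TQ = 2:5 ⇒ T = (5/7, 0)
2. D lies on line ZN with ZD:DN = 3:4 ⇒ D = (13/7, 6/7)
3. X is where the line through C parallel to TD meets line ZQ ⇒ X = (-4/3, 0)
X = Z + t·(Q−Z) with t = 7/3, so ZX:XQ = t:(1−t) = 7/3:-4/3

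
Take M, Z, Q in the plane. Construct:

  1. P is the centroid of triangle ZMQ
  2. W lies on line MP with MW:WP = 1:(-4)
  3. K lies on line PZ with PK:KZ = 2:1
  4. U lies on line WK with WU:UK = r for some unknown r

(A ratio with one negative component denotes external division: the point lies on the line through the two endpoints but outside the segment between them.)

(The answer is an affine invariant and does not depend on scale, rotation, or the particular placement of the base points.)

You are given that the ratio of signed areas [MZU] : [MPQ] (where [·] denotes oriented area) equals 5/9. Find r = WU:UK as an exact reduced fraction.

Set M = (0, 0), Z = (1, 0), Q = (0, 1); any affine frame gives the same invariant.
1. P is the centroid of triangle ZMQ ⇒ P = (1/3, 1/3)
2. W lies on line MP with MW:WP = 1:(-4) ⇒ W = (-1/9, -1/9)
3. K lies on line PZ with PK:KZ = 2:1 ⇒ K = (7/9, 1/9)
4. With WU:UK = r, write λ = r/(r+1) so U = W + λ·(K−W); U is affine-linear in λ
Every point depending on U is an affine combination of U and λ-independent points, so each such coordinate is linear in λ; the λ² term in each signed area is a multiple of (K−W)×(K−W) = 0, so 2·[MZU] and 2·[MPQ] are each linear in λ. Evaluating at λ=0 and λ=1:
  2·[MZU] = 2/9·λ − 1/9,   2·[MPQ] = 1/3
So [MZU]:[MPQ] = (2/9·λ − 1/9) / (1/3). Setting this equal to 5/9:
  2/9·λ − 1/9 = 5/9·(1/3)  ⇒  λ = 4/3
Then r = λ/(1−λ) = (4/3)/(-1/3) = -4. Check: with r = -4, U = (29/27, 5/27) and [MZU]:[MPQ] = 5/9 as required.

r = -4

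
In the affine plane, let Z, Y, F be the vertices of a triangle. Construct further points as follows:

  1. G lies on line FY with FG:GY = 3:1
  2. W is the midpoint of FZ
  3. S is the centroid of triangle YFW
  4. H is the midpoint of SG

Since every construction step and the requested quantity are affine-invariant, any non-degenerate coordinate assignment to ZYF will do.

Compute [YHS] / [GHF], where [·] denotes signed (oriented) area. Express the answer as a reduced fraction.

[YHS]:[GHF] = -1/3

Choose coordinates Z = (0, 0), Y = (1, 0), F = (0, 1).
1. G lies on line FY with FG:GY = 3:1 ⇒ G = (3/4, 1/4)
2. W is the midpoint of FZ ⇒ W = (0, 1/2)
3. S is the centroid of triangle YFW ⇒ S = (1/3, 1/2)
4. H is the midpoint of SG ⇒ H = (13/24, 3/8)
2·[YHS] = 1/48, 2·[GHF] = -1/16
[YHS]:[GHF] = 1/48:-1/16 = -1/3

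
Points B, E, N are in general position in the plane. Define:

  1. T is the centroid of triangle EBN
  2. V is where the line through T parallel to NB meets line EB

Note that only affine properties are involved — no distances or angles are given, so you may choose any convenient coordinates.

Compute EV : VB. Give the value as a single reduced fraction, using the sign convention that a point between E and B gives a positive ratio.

Choose coordinates B = (0, 0), E = (1, 0), N = (0, 1).
1. T is the centroid of triangle EBN ⇒ T = (1/3, 1/3)
2. V is where the line through T parallel to NB meets line EB ⇒ V = (1/3, 0)
V = E + t·(B−E) with t = 2/3, so EV:VB = t:(1−t) = 2/3:1/3

EV:VB = 2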